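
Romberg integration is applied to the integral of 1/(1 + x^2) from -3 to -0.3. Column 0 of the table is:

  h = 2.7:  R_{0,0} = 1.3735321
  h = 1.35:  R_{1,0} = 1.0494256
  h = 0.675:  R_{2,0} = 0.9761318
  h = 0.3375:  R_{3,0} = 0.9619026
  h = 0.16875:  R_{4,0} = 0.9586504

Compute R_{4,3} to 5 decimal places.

Richardson extrapolation on the trapezoidal column (denominator 4−1=3):
R_{2,1} = (4·0.9761318 − 1.0494256) / 3 = 0.9517005
R_{3,1} = 0.9619026 + (0.9619026 − 0.9761318)/3 = 0.9571595
R_{4,1} = 0.9586504 + (0.9586504 − 0.9619026)/3 = 0.9575663
R_{3,2} = 0.9571595 + (0.9571595 − 0.9517005)/15 = 0.9575234
R_{4,2} = (16·0.9575663 − 0.9571595) / 15 = 0.9575934
R_{4,3} = (64·0.9575934 − 0.9575234) / 63 = 0.9575945

0.95759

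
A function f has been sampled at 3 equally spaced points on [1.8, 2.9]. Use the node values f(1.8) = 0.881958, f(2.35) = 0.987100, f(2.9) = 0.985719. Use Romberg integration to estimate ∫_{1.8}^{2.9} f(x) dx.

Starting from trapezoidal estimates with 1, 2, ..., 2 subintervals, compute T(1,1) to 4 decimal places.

1.0663

T(0,0) (trapezoid, 1 panel, h=1.1000): 1.027222
T(1,0) (trapezoid, 2 panels, h=0.5500): 1.056516
T(1,1) = 1.056516 + (1.056516 − 1.027222)/3 = 1.066281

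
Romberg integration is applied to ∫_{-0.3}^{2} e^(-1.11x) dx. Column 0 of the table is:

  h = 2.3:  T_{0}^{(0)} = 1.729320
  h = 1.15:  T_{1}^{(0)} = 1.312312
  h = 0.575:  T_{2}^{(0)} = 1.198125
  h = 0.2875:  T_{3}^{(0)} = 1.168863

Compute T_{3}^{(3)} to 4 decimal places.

Richardson extrapolation on the trapezoidal column (denominator 4−1=3):
T_{1}^{(1)} = 1.312312 + (1.312312 − 1.729320)/3 = 1.173309
T_{2}^{(1)} = 1.198125 + (1.198125 − 1.312312)/3 = 1.160063
T_{3}^{(1)} = 1.168863 + (1.168863 − 1.198125)/3 = 1.159109
T_{2}^{(2)} = (16·1.160063 − 1.173309) / 15 = 1.159180
T_{3}^{(2)} = (16·1.159109 − 1.160063) / 15 = 1.159045
T_{3}^{(3)} = 1.159045 + (1.159045 − 1.159180)/63 = 1.159043
(Column j=1 coincides with Simpson's rule on the same nodes.)

1.1590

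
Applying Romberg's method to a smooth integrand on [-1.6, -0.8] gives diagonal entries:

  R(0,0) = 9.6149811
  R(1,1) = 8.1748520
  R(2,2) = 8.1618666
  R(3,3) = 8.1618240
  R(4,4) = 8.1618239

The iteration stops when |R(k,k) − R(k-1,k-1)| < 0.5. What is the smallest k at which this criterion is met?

k = 2

|R(1,1) − R(0,0)| = 1.4401291 ≥ 0.5
|R(2,2) − R(1,1)| = 0.0129854 < 0.5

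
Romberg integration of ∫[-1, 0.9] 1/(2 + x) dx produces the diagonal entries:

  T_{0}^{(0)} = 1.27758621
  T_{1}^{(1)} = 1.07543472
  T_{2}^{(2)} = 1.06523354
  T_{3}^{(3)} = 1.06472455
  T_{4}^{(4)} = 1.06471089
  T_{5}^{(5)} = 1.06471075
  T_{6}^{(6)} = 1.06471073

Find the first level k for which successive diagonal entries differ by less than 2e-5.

|T_{1}^{(1)} − T_{0}^{(0)}| = 0.20215149 ≥ 2e-5
|T_{2}^{(2)} − T_{1}^{(1)}| = 0.01020118 ≥ 2e-5
|T_{3}^{(3)} − T_{2}^{(2)}| = 0.00050899 ≥ 2e-5
|T_{4}^{(4)} − T_{3}^{(3)}| = 0.00001366 < 2e-5

k = 4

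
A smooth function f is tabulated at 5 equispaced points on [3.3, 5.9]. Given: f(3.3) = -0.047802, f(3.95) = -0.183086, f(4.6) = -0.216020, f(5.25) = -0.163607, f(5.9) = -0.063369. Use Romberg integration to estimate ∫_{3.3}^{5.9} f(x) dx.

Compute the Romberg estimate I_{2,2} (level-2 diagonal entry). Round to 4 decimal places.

I_{0,0} (trapezoid, 1 panel, h=2.6000): -0.144522
I_{1,0} (trapezoid, 2 panels, h=1.3000): -0.353087
I_{2,0} (trapezoid, 4 panels, h=0.6500): -0.401894
I_{1,1} = -0.353087 + (-0.353087 − (-0.144522))/3 = -0.422609
I_{2,1} = -0.401894 + (-0.401894 − (-0.353087))/3 = -0.418163
I_{2,2} = -0.418163 + (-0.418163 − (-0.422609))/15 = -0.417867

-0.4179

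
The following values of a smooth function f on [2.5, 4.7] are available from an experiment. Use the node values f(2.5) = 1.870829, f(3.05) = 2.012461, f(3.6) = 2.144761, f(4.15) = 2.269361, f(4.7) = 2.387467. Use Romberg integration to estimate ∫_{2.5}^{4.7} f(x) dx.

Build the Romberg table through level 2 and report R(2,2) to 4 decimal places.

4.7071

R(0,0) (trapezoid, 1 panel, h=2.2000): 4.684126
R(1,0) (trapezoid, 2 panels, h=1.1000): 4.701300
R(2,0) (trapezoid, 4 panels, h=0.5500): 4.705652
R(1,1) = 4.701300 + (4.701300 − 4.684126)/3 = 4.707025
R(2,1) = 4.705652 + (4.705652 − 4.701300)/3 = 4.707103
R(2,2) = 4.707103 + (4.707103 − 4.707025)/15 = 4.707108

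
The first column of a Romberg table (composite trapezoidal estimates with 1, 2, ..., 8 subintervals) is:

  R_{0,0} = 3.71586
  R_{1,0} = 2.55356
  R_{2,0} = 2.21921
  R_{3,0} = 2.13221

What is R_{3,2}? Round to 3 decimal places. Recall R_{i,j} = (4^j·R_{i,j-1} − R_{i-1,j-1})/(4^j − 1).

Richardson extrapolation on the trapezoidal column (denominator 4−1=3):
R_{2,1} = (4·2.21921 − 2.55356) / 3 = 2.10776
R_{3,1} = 2.13221 + (2.13221 − 2.21921)/3 = 2.10321
R_{3,2} = (16·2.10321 − 2.10776) / 15 = 2.10291

2.103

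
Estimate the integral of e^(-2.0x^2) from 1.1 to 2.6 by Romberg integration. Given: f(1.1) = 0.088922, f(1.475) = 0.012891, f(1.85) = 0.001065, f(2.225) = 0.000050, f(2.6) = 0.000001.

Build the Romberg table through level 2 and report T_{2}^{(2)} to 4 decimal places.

0.0175

T_{0}^{(0)} (trapezoid, 1 panel, h=1.5000): 0.066692
T_{1}^{(0)} (trapezoid, 2 panels, h=0.7500): 0.034145
T_{2}^{(0)} (trapezoid, 4 panels, h=0.3750): 0.021925
T_{1}^{(1)} = 0.034145 + (0.034145 − 0.066692)/3 = 0.023296
T_{2}^{(1)} = 0.021925 + (0.021925 − 0.034145)/3 = 0.017852
T_{2}^{(2)} = 0.017852 + (0.017852 − 0.023296)/15 = 0.017489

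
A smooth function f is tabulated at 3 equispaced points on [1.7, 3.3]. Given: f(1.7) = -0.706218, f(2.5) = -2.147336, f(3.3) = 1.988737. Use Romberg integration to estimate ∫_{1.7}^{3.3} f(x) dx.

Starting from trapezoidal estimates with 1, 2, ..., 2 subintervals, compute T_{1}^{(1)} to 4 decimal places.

-1.9485

T_{0}^{(0)} (trapezoid, 1 panel, h=1.6000): 1.026015
T_{1}^{(0)} (trapezoid, 2 panels, h=0.8000): -1.204861
T_{1}^{(1)} = -1.204861 + (-1.204861 − 1.026015)/3 = -1.948486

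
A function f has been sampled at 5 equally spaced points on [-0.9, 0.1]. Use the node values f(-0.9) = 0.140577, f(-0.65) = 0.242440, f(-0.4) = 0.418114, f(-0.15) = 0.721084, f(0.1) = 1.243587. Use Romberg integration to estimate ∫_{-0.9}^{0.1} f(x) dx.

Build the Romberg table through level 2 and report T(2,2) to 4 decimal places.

0.5060

T(0,0) (trapezoid, 1 panel, h=1.0000): 0.692082
T(1,0) (trapezoid, 2 panels, h=0.5000): 0.555098
T(2,0) (trapezoid, 4 panels, h=0.2500): 0.518430
T(1,1) = 0.555098 + (0.555098 − 0.692082)/3 = 0.509437
T(2,1) = 0.518430 + (0.518430 − 0.555098)/3 = 0.506207
T(2,2) = 0.506207 + (0.506207 − 0.509437)/15 = 0.505992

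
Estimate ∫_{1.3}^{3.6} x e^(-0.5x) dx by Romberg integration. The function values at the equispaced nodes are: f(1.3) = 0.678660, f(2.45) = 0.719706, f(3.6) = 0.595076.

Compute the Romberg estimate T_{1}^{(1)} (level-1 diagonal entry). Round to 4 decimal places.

T_{0}^{(0)} (trapezoid, 1 panel, h=2.3000): 1.464796
T_{1}^{(0)} (trapezoid, 2 panels, h=1.1500): 1.560060
T_{1}^{(1)} = 1.560060 + (1.560060 − 1.464796)/3 = 1.591815

1.5918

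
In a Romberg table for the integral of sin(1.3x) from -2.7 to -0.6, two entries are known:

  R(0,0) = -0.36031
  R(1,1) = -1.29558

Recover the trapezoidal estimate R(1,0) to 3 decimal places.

From R(1,1) = (4·R(1,0) − R(0,0))/3, solve for R(1,0):
4·R(1,0) = 3·(-1.29558) + (-0.36031) = -4.24705
R(1,0) = -1.06176

-1.062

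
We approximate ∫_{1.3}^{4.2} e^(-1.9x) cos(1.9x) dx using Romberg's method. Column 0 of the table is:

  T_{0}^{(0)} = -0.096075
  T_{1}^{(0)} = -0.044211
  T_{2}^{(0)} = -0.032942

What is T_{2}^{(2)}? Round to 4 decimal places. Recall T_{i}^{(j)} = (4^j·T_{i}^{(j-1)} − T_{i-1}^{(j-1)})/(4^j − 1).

Richardson extrapolation on the trapezoidal column (denominator 4−1=3):
T_{1}^{(1)} = -0.044211 + (-0.044211 − (-0.096075))/3 = -0.026923
T_{2}^{(1)} = -0.032942 + (-0.032942 − (-0.044211))/3 = -0.029186
T_{2}^{(2)} = -0.029186 + (-0.029186 − (-0.026923))/15 = -0.029337
(Column j=1 coincides with Simpson's rule on the same nodes.)

-0.0293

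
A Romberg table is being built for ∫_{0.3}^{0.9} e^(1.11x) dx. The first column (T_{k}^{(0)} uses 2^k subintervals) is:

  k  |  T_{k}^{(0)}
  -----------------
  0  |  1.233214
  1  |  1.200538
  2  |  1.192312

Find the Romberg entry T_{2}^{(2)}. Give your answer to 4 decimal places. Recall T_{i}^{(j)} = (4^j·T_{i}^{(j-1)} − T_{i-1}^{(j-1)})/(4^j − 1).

1.1896

Richardson extrapolation on the trapezoidal column (denominator 4−1=3):
T_{1}^{(1)} = 1.200538 + (1.200538 − 1.233214)/3 = 1.189646
T_{2}^{(1)} = (4·1.192312 − 1.200538) / 3 = 1.189570
T_{2}^{(2)} = 1.189570 + (1.189570 − 1.189646)/15 = 1.189565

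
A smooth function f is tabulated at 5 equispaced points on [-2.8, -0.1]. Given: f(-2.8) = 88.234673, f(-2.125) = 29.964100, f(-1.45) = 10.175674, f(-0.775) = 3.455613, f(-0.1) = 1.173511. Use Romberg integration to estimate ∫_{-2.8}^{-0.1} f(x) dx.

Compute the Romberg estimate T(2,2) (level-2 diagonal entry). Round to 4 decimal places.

54.5219

T(0,0) (trapezoid, 1 panel, h=2.7000): 120.701048
T(1,0) (trapezoid, 2 panels, h=1.3500): 74.087684
T(2,0) (trapezoid, 4 panels, h=0.6750): 59.602148
T(1,1) = 74.087684 + (74.087684 − 120.701048)/3 = 58.549896
T(2,1) = 59.602148 + (59.602148 − 74.087684)/3 = 54.773636
T(2,2) = 54.773636 + (54.773636 − 58.549896)/15 = 54.521885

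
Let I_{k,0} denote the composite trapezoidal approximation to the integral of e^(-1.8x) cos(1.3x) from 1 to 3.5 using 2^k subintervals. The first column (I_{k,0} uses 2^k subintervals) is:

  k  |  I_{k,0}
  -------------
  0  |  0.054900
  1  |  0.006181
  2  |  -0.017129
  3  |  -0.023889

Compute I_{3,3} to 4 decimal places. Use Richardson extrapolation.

Richardson extrapolation on the trapezoidal column (denominator 4−1=3):
I_{1,1} = (4·0.006181 − 0.054900) / 3 = -0.010059
I_{2,1} = (4·(-0.017129) − 0.006181) / 3 = -0.024899
I_{3,1} = -0.023889 + (-0.023889 − (-0.017129))/3 = -0.026142
I_{2,2} = -0.024899 + (-0.024899 − (-0.010059))/15 = -0.025888
I_{3,2} = -0.026142 + (-0.026142 − (-0.024899))/15 = -0.026225
I_{3,3} = (64·(-0.026225) − (-0.025888)) / 63 = -0.026230

-0.0262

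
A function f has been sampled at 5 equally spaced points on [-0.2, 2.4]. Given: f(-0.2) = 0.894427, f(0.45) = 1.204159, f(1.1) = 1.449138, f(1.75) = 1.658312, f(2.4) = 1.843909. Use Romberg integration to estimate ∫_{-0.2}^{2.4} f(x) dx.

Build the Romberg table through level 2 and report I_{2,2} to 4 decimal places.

3.7023

I_{0,0} (trapezoid, 1 panel, h=2.6000): 3.559837
I_{1,0} (trapezoid, 2 panels, h=1.3000): 3.663798
I_{2,0} (trapezoid, 4 panels, h=0.6500): 3.692505
I_{1,1} = 3.663798 + (3.663798 − 3.559837)/3 = 3.698452
I_{2,1} = 3.692505 + (3.692505 − 3.663798)/3 = 3.702074
I_{2,2} = 3.702074 + (3.702074 − 3.698452)/15 = 3.702315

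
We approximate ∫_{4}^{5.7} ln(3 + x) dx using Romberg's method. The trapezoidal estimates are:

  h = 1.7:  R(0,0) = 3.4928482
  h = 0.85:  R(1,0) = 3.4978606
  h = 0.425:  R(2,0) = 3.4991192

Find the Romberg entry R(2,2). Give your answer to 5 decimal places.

3.49954

Richardson extrapolation on the trapezoidal column (denominator 4−1=3):
R(1,1) = (4·3.4978606 − 3.4928482) / 3 = 3.4995314
R(2,1) = 3.4991192 + (3.4991192 − 3.4978606)/3 = 3.4995387
R(2,2) = 3.4995387 + (3.4995387 − 3.4995314)/15 = 3.4995392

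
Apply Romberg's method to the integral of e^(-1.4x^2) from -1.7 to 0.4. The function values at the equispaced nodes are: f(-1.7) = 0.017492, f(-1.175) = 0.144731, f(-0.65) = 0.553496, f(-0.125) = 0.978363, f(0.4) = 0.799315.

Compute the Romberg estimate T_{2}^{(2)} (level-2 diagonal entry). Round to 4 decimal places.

T_{0}^{(0)} (trapezoid, 1 panel, h=2.1000): 0.857647
T_{1}^{(0)} (trapezoid, 2 panels, h=1.0500): 1.009994
T_{2}^{(0)} (trapezoid, 4 panels, h=0.5250): 1.094622
T_{1}^{(1)} = 1.009994 + (1.009994 − 0.857647)/3 = 1.060776
T_{2}^{(1)} = 1.094622 + (1.094622 − 1.009994)/3 = 1.122831
T_{2}^{(2)} = 1.122831 + (1.122831 − 1.060776)/15 = 1.126968

1.1270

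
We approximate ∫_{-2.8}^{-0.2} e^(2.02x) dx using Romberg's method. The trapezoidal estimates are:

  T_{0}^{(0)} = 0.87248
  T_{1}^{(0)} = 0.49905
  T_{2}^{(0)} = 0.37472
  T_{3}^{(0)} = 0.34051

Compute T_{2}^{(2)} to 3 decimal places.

0.331

Richardson extrapolation on the trapezoidal column (denominator 4−1=3):
T_{1}^{(1)} = (4·0.49905 − 0.87248) / 3 = 0.37457
T_{2}^{(1)} = (4·0.37472 − 0.49905) / 3 = 0.33328
T_{2}^{(2)} = 0.33328 + (0.33328 − 0.37457)/15 = 0.33053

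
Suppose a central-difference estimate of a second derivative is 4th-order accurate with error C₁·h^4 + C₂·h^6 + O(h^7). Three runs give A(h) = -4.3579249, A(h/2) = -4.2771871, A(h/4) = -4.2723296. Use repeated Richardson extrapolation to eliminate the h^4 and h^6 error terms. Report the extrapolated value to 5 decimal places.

First eliminate the h^4 term (factor 2^4 = 16):
  B₁ = (16·(-4.2771871) − (-4.3579249))/15 = -4.2718046
  B₂ = (16·(-4.2723296) − (-4.2771871))/15 = -4.2720058
Then eliminate the h^6 term (factor 2^6 = 64):
  (64·(-4.2720058) − (-4.2718046))/63 = -4.2720090

-4.27201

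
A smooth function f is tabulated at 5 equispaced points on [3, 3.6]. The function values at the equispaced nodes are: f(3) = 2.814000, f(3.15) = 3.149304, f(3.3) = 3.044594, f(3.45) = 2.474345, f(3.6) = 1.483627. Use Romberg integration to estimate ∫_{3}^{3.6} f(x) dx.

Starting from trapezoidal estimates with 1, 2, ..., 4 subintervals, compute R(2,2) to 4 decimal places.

1.6438

R(0,0) (trapezoid, 1 panel, h=0.6000): 1.289288
R(1,0) (trapezoid, 2 panels, h=0.3000): 1.558022
R(2,0) (trapezoid, 4 panels, h=0.1500): 1.622558
R(1,1) = 1.558022 + (1.558022 − 1.289288)/3 = 1.647600
R(2,1) = 1.622558 + (1.622558 − 1.558022)/3 = 1.644070
R(2,2) = 1.644070 + (1.644070 − 1.647600)/15 = 1.643835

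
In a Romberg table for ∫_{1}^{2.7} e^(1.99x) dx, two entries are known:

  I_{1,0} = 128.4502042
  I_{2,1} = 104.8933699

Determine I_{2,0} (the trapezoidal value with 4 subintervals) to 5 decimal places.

110.78258

From I_{2,1} = (4·I_{2,0} − I_{1,0})/3, solve for I_{2,0}:
4·I_{2,0} = 3·104.8933699 + 128.4502042 = 443.1303139
I_{2,0} = 110.7825785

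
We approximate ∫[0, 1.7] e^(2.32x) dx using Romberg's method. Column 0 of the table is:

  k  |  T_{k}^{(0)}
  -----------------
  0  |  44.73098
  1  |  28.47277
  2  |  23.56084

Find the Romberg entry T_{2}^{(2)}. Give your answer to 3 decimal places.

21.848

T_{1}^{(1)} = (4·28.47277 − 44.73098) / 3 = 23.05337
T_{2}^{(1)} = 23.56084 + (23.56084 − 28.47277)/3 = 21.92353
T_{2}^{(2)} = (16·21.92353 − 23.05337) / 15 = 21.84821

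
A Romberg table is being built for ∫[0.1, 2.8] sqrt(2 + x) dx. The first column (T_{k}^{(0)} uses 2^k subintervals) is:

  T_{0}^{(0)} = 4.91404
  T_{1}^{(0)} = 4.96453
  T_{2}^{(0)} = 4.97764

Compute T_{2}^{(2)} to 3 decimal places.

4.982

T_{1}^{(1)} = (4·4.96453 − 4.91404) / 3 = 4.98136
T_{2}^{(1)} = (4·4.97764 − 4.96453) / 3 = 4.98201
T_{2}^{(2)} = (16·4.98201 − 4.98136) / 15 = 4.98205
(Column j=1 coincides with Simpson's rule on the same nodes.)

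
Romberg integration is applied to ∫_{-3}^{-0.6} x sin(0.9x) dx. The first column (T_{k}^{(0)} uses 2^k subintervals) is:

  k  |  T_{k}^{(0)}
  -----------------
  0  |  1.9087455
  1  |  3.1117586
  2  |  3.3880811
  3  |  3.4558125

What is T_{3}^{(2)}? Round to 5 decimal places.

3.47827

T_{2}^{(1)} = (4·3.3880811 − 3.1117586) / 3 = 3.4801886
T_{3}^{(1)} = (4·3.4558125 − 3.3880811) / 3 = 3.4783896
T_{3}^{(2)} = 3.4783896 + (3.4783896 − 3.4801886)/15 = 3.4782697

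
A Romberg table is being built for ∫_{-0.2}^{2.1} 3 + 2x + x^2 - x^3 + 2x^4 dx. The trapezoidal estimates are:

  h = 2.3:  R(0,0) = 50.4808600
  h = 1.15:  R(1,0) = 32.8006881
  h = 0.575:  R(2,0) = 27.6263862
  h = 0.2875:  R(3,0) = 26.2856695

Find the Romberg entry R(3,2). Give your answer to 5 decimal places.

R(2,1) = 27.6263862 + (27.6263862 − 32.8006881)/3 = 25.9016189
R(3,1) = 26.2856695 + (26.2856695 − 27.6263862)/3 = 25.8387639
R(3,2) = 25.8387639 + (25.8387639 − 25.9016189)/15 = 25.8345736

25.83457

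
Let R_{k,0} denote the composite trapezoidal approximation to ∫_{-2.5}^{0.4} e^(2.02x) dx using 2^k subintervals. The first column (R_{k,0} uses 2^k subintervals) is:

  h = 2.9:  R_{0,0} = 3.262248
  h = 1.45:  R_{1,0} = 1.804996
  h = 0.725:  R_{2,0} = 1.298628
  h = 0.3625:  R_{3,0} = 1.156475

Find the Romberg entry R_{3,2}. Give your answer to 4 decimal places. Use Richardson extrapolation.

1.1077

Richardson extrapolation on the trapezoidal column (denominator 4−1=3):
R_{2,1} = 1.298628 + (1.298628 − 1.804996)/3 = 1.129839
R_{3,1} = 1.156475 + (1.156475 − 1.298628)/3 = 1.109091
R_{3,2} = (16·1.109091 − 1.129839) / 15 = 1.107708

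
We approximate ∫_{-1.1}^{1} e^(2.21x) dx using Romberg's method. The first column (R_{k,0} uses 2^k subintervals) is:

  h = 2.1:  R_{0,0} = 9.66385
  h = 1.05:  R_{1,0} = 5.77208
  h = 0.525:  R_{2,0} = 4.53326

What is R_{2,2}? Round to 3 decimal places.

4.097

Richardson extrapolation on the trapezoidal column (denominator 4−1=3):
R_{1,1} = 5.77208 + (5.77208 − 9.66385)/3 = 4.47482
R_{2,1} = 4.53326 + (4.53326 − 5.77208)/3 = 4.12032
R_{2,2} = 4.12032 + (4.12032 − 4.47482)/15 = 4.09669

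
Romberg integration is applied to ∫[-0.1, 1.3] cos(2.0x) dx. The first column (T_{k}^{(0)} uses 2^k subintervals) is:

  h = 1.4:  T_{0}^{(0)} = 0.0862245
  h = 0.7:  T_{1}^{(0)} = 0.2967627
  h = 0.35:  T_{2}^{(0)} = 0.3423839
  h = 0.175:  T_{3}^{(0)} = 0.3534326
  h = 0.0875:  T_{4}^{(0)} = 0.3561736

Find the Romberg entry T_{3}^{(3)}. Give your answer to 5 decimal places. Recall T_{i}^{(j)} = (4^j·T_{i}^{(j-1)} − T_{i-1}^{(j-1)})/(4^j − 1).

0.35709

Richardson extrapolation on the trapezoidal column (denominator 4−1=3):
T_{1}^{(1)} = 0.2967627 + (0.2967627 − 0.0862245)/3 = 0.3669421
T_{2}^{(1)} = (4·0.3423839 − 0.2967627) / 3 = 0.3575910
T_{3}^{(1)} = 0.3534326 + (0.3534326 − 0.3423839)/3 = 0.3571155
T_{2}^{(2)} = (16·0.3575910 − 0.3669421) / 15 = 0.3569676
T_{3}^{(2)} = 0.3571155 + (0.3571155 − 0.3575910)/15 = 0.3570838
T_{3}^{(3)} = (64·0.3570838 − 0.3569676) / 63 = 0.3570856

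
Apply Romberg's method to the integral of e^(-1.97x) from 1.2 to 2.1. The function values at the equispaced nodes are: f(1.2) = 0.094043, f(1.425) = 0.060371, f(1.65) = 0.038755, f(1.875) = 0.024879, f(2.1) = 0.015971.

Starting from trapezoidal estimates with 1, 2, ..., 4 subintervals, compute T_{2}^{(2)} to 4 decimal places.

T_{0}^{(0)} (trapezoid, 1 panel, h=0.9000): 0.049506
T_{1}^{(0)} (trapezoid, 2 panels, h=0.4500): 0.042193
T_{2}^{(0)} (trapezoid, 4 panels, h=0.2250): 0.040278
T_{1}^{(1)} = 0.042193 + (0.042193 − 0.049506)/3 = 0.039755
T_{2}^{(1)} = 0.040278 + (0.040278 − 0.042193)/3 = 0.039640
T_{2}^{(2)} = 0.039640 + (0.039640 − 0.039755)/15 = 0.039632

0.0396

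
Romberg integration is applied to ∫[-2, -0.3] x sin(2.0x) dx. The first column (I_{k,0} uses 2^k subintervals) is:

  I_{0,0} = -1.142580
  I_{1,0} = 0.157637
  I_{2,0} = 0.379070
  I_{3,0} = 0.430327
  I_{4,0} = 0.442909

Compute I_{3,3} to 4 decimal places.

Richardson extrapolation on the trapezoidal column (denominator 4−1=3):
I_{1,1} = 0.157637 + (0.157637 − (-1.142580))/3 = 0.591043
I_{2,1} = (4·0.379070 − 0.157637) / 3 = 0.452881
I_{3,1} = (4·0.430327 − 0.379070) / 3 = 0.447413
I_{2,2} = 0.452881 + (0.452881 − 0.591043)/15 = 0.443670
I_{3,2} = (16·0.447413 − 0.452881) / 15 = 0.447048
I_{3,3} = 0.447048 + (0.447048 − 0.443670)/63 = 0.447102

0.4471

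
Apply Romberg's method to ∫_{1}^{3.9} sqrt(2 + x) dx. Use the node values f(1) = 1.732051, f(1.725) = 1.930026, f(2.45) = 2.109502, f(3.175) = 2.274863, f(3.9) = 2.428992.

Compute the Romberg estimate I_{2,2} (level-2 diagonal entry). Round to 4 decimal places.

I_{0,0} (trapezoid, 1 panel, h=2.9000): 6.033512
I_{1,0} (trapezoid, 2 panels, h=1.4500): 6.075534
I_{2,0} (trapezoid, 4 panels, h=0.7250): 6.086312
I_{1,1} = 6.075534 + (6.075534 − 6.033512)/3 = 6.089541
I_{2,1} = 6.086312 + (6.086312 − 6.075534)/3 = 6.089905
I_{2,2} = 6.089905 + (6.089905 − 6.089541)/15 = 6.089929

6.0899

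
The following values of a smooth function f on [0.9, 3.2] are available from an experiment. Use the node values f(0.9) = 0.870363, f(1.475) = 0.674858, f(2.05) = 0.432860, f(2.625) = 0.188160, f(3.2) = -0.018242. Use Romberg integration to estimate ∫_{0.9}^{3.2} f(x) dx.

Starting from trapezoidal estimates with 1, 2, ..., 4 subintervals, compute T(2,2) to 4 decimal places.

T(0,0) (trapezoid, 1 panel, h=2.3000): 0.979939
T(1,0) (trapezoid, 2 panels, h=1.1500): 0.987759
T(2,0) (trapezoid, 4 panels, h=0.5750): 0.990115
T(1,1) = 0.987759 + (0.987759 − 0.979939)/3 = 0.990366
T(2,1) = 0.990115 + (0.990115 − 0.987759)/3 = 0.990900
T(2,2) = 0.990900 + (0.990900 − 0.990366)/15 = 0.990936

0.9909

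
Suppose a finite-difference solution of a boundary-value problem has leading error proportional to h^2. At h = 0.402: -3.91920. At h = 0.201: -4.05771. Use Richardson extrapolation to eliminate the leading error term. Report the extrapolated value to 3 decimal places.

Extrapolated value = (4·A(h/2) − A(h)) / (4 − 1)
= (4·(-4.05771) − (-3.91920)) / 3
= -12.31164 / 3 = -4.10388

-4.104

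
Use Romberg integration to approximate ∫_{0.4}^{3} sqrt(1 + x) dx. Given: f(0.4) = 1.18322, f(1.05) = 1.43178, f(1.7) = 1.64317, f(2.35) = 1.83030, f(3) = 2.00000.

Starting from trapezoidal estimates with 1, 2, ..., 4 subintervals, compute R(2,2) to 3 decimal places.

4.229

R(0,0) (trapezoid, 1 panel, h=2.6000): 4.13819
R(1,0) (trapezoid, 2 panels, h=1.3000): 4.20521
R(2,0) (trapezoid, 4 panels, h=0.6500): 4.22296
R(1,1) = 4.20521 + (4.20521 − 4.13819)/3 = 4.22755
R(2,1) = 4.22296 + (4.22296 − 4.20521)/3 = 4.22888
R(2,2) = 4.22888 + (4.22888 − 4.22755)/15 = 4.22897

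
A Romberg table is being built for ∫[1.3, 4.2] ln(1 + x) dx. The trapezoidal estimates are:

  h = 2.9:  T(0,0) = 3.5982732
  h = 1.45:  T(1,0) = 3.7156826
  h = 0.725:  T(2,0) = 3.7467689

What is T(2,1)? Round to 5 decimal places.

3.75713

Richardson extrapolation on the trapezoidal column (denominator 4−1=3):
T(2,1) = (4·3.7467689 − 3.7156826) / 3 = 3.7571310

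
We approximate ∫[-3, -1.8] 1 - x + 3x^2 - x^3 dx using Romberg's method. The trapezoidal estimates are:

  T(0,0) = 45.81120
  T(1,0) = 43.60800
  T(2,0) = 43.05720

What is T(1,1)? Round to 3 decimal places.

42.874

Richardson extrapolation on the trapezoidal column (denominator 4−1=3):
T(1,1) = 43.60800 + (43.60800 − 45.81120)/3 = 42.87360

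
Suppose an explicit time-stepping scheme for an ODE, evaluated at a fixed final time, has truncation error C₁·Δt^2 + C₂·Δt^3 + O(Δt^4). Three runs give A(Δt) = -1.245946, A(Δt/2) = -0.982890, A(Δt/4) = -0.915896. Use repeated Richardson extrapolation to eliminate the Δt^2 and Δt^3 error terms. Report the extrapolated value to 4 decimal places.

First eliminate the Δt^2 term (factor 2^2 = 4):
  B₁ = (4·(-0.982890) − (-1.245946))/3 = -0.895205
  B₂ = (4·(-0.915896) − (-0.982890))/3 = -0.893565
Then eliminate the Δt^3 term (factor 2^3 = 8):
  (8·(-0.893565) − (-0.895205))/7 = -0.893331

-0.8933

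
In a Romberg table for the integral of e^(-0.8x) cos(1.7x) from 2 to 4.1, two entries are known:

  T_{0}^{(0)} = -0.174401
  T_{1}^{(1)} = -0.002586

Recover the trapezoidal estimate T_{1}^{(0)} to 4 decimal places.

-0.0455

From T_{1}^{(1)} = (4·T_{1}^{(0)} − T_{0}^{(0)})/3, solve for T_{1}^{(0)}:
4·T_{1}^{(0)} = 3·(-0.002586) + (-0.174401) = -0.182159
T_{1}^{(0)} = -0.045540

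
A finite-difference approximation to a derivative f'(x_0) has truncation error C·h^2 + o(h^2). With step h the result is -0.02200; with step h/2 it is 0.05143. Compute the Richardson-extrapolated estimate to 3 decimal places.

Extrapolated value = (4·A(h/2) − A(h)) / (4 − 1)
= (4·0.05143 − (-0.02200)) / 3
= 0.22772 / 3 = 0.07591

0.076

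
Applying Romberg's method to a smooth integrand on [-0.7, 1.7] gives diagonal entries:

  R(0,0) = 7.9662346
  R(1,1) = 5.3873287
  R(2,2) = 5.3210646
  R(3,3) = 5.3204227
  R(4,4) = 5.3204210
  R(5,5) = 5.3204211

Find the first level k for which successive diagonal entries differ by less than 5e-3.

k = 3

|R(1,1) − R(0,0)| = 2.5789059 ≥ 5e-3
|R(2,2) − R(1,1)| = 0.0662641 ≥ 5e-3
|R(3,3) − R(2,2)| = 0.0006419 < 5e-3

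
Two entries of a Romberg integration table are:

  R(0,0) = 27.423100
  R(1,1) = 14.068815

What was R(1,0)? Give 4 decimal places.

From R(1,1) = (4·R(1,0) − R(0,0))/3, solve for R(1,0):
4·R(1,0) = 3·14.068815 + 27.423100 = 69.629545
R(1,0) = 17.407386

17.4074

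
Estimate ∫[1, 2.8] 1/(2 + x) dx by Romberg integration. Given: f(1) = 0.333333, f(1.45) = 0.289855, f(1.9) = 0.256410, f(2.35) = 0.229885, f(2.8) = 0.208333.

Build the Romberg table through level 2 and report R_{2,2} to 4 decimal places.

R_{0,0} (trapezoid, 1 panel, h=1.8000): 0.487499
R_{1,0} (trapezoid, 2 panels, h=0.9000): 0.474519
R_{2,0} (trapezoid, 4 panels, h=0.4500): 0.471142
R_{1,1} = 0.474519 + (0.474519 − 0.487499)/3 = 0.470192
R_{2,1} = 0.471142 + (0.471142 − 0.474519)/3 = 0.470016
R_{2,2} = 0.470016 + (0.470016 − 0.470192)/15 = 0.470004

0.4700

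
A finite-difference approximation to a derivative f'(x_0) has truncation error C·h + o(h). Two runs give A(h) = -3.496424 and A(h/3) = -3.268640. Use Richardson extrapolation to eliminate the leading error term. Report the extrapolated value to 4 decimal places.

-3.1547

Extrapolated value = (3·A(h/3) − A(h)) / (3 − 1)
= (3·(-3.268640) − (-3.496424)) / 2
= -6.309496 / 2 = -3.154748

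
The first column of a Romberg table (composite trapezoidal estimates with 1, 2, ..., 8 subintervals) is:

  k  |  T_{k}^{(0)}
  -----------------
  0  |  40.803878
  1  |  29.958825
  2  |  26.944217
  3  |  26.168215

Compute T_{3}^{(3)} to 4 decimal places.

Richardson extrapolation on the trapezoidal column (denominator 4−1=3):
T_{1}^{(1)} = (4·29.958825 − 40.803878) / 3 = 26.343807
T_{2}^{(1)} = (4·26.944217 − 29.958825) / 3 = 25.939348
T_{3}^{(1)} = 26.168215 + (26.168215 − 26.944217)/3 = 25.909548
T_{2}^{(2)} = 25.939348 + (25.939348 − 26.343807)/15 = 25.912384
T_{3}^{(2)} = (16·25.909548 − 25.939348) / 15 = 25.907561
T_{3}^{(3)} = (64·25.907561 − 25.912384) / 63 = 25.907484

25.9075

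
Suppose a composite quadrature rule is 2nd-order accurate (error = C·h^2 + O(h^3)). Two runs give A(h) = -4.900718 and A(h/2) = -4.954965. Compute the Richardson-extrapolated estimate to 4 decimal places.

-4.9730

The leading error scales as h^2; refining by a factor of 2 reduces it by 2^2 = 4.
Extrapolated value = (4·A(h/2) − A(h)) / (4 − 1)
= (4·(-4.954965) − (-4.900718)) / 3
= -14.919142 / 3 = -4.973047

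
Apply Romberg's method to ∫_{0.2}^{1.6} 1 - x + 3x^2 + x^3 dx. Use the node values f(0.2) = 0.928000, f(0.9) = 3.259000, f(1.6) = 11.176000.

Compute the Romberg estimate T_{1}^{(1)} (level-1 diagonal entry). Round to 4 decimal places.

T_{0}^{(0)} (trapezoid, 1 panel, h=1.4000): 8.472800
T_{1}^{(0)} (trapezoid, 2 panels, h=0.7000): 6.517700
T_{1}^{(1)} = 6.517700 + (6.517700 − 8.472800)/3 = 5.866000

5.8660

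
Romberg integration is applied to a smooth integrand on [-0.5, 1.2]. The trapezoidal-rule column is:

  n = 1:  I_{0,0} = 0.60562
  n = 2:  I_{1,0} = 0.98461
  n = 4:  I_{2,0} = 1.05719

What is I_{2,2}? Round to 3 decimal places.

1.079

I_{1,1} = 0.98461 + (0.98461 − 0.60562)/3 = 1.11094
I_{2,1} = (4·1.05719 − 0.98461) / 3 = 1.08138
I_{2,2} = (16·1.08138 − 1.11094) / 15 = 1.07941
(Column j=1 coincides with Simpson's rule on the same nodes.)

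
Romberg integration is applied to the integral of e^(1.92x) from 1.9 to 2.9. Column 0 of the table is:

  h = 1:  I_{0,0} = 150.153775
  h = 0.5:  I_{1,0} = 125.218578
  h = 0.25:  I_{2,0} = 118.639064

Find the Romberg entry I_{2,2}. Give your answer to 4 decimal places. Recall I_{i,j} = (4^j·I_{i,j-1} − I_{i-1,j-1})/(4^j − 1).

Richardson extrapolation on the trapezoidal column (denominator 4−1=3):
I_{1,1} = (4·125.218578 − 150.153775) / 3 = 116.906846
I_{2,1} = (4·118.639064 − 125.218578) / 3 = 116.445893
I_{2,2} = 116.445893 + (116.445893 − 116.906846)/15 = 116.415163

116.4152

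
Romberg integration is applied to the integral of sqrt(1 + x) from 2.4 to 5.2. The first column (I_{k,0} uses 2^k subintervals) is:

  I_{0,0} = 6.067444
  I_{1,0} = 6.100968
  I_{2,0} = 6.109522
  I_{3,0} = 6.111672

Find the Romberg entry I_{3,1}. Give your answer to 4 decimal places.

6.1124

Richardson extrapolation on the trapezoidal column (denominator 4−1=3):
I_{3,1} = 6.111672 + (6.111672 − 6.109522)/3 = 6.112389
(Column j=1 coincides with Simpson's rule on the same nodes.)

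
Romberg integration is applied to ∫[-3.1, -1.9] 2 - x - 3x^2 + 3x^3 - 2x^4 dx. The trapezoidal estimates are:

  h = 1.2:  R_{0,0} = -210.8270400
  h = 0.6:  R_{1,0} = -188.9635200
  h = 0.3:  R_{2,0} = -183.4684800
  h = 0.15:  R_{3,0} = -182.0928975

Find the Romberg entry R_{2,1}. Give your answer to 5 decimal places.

-181.63680

R_{2,1} = -183.4684800 + (-183.4684800 − (-188.9635200))/3 = -181.6368000
(Column j=1 coincides with Simpson's rule on the same nodes.)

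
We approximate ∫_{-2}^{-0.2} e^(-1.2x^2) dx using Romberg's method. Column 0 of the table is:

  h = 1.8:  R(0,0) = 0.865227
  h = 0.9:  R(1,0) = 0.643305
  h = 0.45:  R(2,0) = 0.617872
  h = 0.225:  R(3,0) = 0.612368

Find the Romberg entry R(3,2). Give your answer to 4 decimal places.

0.6106

R(2,1) = 0.617872 + (0.617872 − 0.643305)/3 = 0.609394
R(3,1) = 0.612368 + (0.612368 − 0.617872)/3 = 0.610533
R(3,2) = (16·0.610533 − 0.609394) / 15 = 0.610609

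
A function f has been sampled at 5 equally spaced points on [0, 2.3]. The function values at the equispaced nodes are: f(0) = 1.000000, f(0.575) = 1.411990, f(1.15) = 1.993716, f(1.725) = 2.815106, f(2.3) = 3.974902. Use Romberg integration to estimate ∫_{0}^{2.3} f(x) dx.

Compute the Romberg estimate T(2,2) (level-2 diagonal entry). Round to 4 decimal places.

4.9582

T(0,0) (trapezoid, 1 panel, h=2.3000): 5.721137
T(1,0) (trapezoid, 2 panels, h=1.1500): 5.153342
T(2,0) (trapezoid, 4 panels, h=0.5750): 5.007251
T(1,1) = 5.153342 + (5.153342 − 5.721137)/3 = 4.964077
T(2,1) = 5.007251 + (5.007251 − 5.153342)/3 = 4.958554
T(2,2) = 4.958554 + (4.958554 − 4.964077)/15 = 4.958186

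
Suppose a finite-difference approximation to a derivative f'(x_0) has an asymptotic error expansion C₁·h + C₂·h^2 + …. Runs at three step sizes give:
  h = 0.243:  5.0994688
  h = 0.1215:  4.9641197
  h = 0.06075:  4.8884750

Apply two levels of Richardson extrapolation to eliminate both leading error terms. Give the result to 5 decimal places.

First eliminate the h term (factor 2^1 = 2):
  B₁ = (2·4.9641197 − 5.0994688)/1 = 4.8287706
  B₂ = (2·4.8884750 − 4.9641197)/1 = 4.8128303
Then eliminate the h^2 term (factor 2^2 = 4):
  (4·4.8128303 − 4.8287706)/3 = 4.8075169

4.80752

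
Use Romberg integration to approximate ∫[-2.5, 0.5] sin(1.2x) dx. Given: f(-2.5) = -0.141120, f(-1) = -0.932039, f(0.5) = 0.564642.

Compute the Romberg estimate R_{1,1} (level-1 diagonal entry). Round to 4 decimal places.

-1.6523

R_{0,0} (trapezoid, 1 panel, h=3.0000): 0.635283
R_{1,0} (trapezoid, 2 panels, h=1.5000): -1.080417
R_{1,1} = -1.080417 + (-1.080417 − 0.635283)/3 = -1.652317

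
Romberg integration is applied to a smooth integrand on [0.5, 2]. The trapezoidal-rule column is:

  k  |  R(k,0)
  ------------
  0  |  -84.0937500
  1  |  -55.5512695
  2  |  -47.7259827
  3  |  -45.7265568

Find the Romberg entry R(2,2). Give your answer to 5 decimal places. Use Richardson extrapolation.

-45.05625

R(1,1) = (4·(-55.5512695) − (-84.0937500)) / 3 = -46.0371093
R(2,1) = (4·(-47.7259827) − (-55.5512695)) / 3 = -45.1175538
R(2,2) = (16·(-45.1175538) − (-46.0371093)) / 15 = -45.0562501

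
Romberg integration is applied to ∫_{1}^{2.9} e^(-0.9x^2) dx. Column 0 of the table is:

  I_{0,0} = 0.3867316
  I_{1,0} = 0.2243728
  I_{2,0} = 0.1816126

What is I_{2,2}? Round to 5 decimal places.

0.16717

Richardson extrapolation on the trapezoidal column (denominator 4−1=3):
I_{1,1} = 0.2243728 + (0.2243728 − 0.3867316)/3 = 0.1702532
I_{2,1} = 0.1816126 + (0.1816126 − 0.2243728)/3 = 0.1673592
I_{2,2} = (16·0.1673592 − 0.1702532) / 15 = 0.1671663
(Column j=1 coincides with Simpson's rule on the same nodes.)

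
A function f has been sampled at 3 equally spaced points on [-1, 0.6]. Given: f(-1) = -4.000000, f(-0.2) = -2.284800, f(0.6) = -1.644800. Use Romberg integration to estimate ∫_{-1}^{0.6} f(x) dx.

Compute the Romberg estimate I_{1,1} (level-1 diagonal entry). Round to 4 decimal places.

I_{0,0} (trapezoid, 1 panel, h=1.6000): -4.515840
I_{1,0} (trapezoid, 2 panels, h=0.8000): -4.085760
I_{1,1} = -4.085760 + (-4.085760 − (-4.515840))/3 = -3.942400

-3.9424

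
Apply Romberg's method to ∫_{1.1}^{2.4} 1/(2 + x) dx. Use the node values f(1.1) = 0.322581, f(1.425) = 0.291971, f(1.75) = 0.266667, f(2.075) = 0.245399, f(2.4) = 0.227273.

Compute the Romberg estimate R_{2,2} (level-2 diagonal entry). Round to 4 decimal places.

R_{0,0} (trapezoid, 1 panel, h=1.3000): 0.357405
R_{1,0} (trapezoid, 2 panels, h=0.6500): 0.352036
R_{2,0} (trapezoid, 4 panels, h=0.3250): 0.350663
R_{1,1} = 0.352036 + (0.352036 − 0.357405)/3 = 0.350246
R_{2,1} = 0.350663 + (0.350663 − 0.352036)/3 = 0.350205
R_{2,2} = 0.350205 + (0.350205 − 0.350246)/15 = 0.350202

0.3502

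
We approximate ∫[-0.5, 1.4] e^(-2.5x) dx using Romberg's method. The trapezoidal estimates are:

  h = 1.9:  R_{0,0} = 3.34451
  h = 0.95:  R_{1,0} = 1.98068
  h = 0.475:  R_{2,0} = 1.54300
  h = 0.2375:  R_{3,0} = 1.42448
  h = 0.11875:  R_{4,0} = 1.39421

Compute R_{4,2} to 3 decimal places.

1.384

Richardson extrapolation on the trapezoidal column (denominator 4−1=3):
R_{3,1} = 1.42448 + (1.42448 − 1.54300)/3 = 1.38497
R_{4,1} = (4·1.39421 − 1.42448) / 3 = 1.38412
R_{4,2} = (16·1.38412 − 1.38497) / 15 = 1.38406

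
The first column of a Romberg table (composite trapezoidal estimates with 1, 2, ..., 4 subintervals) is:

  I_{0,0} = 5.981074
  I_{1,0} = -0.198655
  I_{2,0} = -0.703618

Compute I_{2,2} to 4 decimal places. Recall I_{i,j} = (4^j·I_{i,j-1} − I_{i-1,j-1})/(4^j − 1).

I_{1,1} = -0.198655 + (-0.198655 − 5.981074)/3 = -2.258565
I_{2,1} = (4·(-0.703618) − (-0.198655)) / 3 = -0.871939
I_{2,2} = (16·(-0.871939) − (-2.258565)) / 15 = -0.779497

-0.7795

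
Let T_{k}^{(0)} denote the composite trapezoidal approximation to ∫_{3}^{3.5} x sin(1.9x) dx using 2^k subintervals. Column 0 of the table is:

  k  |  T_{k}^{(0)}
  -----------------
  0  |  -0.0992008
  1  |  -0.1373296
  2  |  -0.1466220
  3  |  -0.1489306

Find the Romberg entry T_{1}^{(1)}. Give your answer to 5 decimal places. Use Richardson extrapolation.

-0.15004

T_{1}^{(1)} = (4·(-0.1373296) − (-0.0992008)) / 3 = -0.1500392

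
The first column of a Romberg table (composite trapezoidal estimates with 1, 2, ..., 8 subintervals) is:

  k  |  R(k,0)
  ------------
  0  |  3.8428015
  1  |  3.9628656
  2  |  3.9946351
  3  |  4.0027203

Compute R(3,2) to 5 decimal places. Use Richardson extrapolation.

Richardson extrapolation on the trapezoidal column (denominator 4−1=3):
R(2,1) = (4·3.9946351 − 3.9628656) / 3 = 4.0052249
R(3,1) = 4.0027203 + (4.0027203 − 3.9946351)/3 = 4.0054154
R(3,2) = (16·4.0054154 − 4.0052249) / 15 = 4.0054281

4.00543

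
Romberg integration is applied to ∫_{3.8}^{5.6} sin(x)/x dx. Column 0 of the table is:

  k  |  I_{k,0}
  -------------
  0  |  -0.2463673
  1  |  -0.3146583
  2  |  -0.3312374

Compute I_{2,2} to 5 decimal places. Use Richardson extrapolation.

-0.33672

Richardson extrapolation on the trapezoidal column (denominator 4−1=3):
I_{1,1} = -0.3146583 + (-0.3146583 − (-0.2463673))/3 = -0.3374220
I_{2,1} = -0.3312374 + (-0.3312374 − (-0.3146583))/3 = -0.3367638
I_{2,2} = (16·(-0.3367638) − (-0.3374220)) / 15 = -0.3367199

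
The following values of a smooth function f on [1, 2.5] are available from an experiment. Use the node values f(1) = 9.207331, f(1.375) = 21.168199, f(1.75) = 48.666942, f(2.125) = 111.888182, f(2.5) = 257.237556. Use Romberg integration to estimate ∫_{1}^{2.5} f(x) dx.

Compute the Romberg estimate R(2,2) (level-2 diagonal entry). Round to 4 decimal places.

111.7820

R(0,0) (trapezoid, 1 panel, h=1.5000): 199.833665
R(1,0) (trapezoid, 2 panels, h=0.7500): 136.417039
R(2,0) (trapezoid, 4 panels, h=0.3750): 118.104662
R(1,1) = 136.417039 + (136.417039 − 199.833665)/3 = 115.278164
R(2,1) = 118.104662 + (118.104662 − 136.417039)/3 = 112.000536
R(2,2) = 112.000536 + (112.000536 − 115.278164)/15 = 111.782027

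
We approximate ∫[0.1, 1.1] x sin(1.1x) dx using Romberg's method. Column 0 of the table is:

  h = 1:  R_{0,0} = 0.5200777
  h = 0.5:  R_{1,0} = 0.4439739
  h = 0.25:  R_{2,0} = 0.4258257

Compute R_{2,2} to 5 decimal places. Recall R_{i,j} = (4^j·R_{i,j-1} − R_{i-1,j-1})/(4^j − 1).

R_{1,1} = 0.4439739 + (0.4439739 − 0.5200777)/3 = 0.4186060
R_{2,1} = 0.4258257 + (0.4258257 − 0.4439739)/3 = 0.4197763
R_{2,2} = 0.4197763 + (0.4197763 − 0.4186060)/15 = 0.4198543
(Column j=1 coincides with Simpson's rule on the same nodes.)

0.41985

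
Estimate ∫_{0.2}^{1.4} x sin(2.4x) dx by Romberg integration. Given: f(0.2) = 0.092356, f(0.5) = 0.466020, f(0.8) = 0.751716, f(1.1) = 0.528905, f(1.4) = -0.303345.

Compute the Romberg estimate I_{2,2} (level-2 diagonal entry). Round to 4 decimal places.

I_{0,0} (trapezoid, 1 panel, h=1.2000): -0.126593
I_{1,0} (trapezoid, 2 panels, h=0.6000): 0.387733
I_{2,0} (trapezoid, 4 panels, h=0.3000): 0.492344
I_{1,1} = 0.387733 + (0.387733 − (-0.126593))/3 = 0.559175
I_{2,1} = 0.492344 + (0.492344 − 0.387733)/3 = 0.527214
I_{2,2} = 0.527214 + (0.527214 − 0.559175)/15 = 0.525083

0.5251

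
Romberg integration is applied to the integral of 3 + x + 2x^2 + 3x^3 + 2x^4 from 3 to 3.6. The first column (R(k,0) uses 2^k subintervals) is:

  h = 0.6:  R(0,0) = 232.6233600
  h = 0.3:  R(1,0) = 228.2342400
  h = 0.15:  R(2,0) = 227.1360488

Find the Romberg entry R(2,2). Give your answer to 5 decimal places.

226.76990

Richardson extrapolation on the trapezoidal column (denominator 4−1=3):
R(1,1) = 228.2342400 + (228.2342400 − 232.6233600)/3 = 226.7712000
R(2,1) = 227.1360488 + (227.1360488 − 228.2342400)/3 = 226.7699851
R(2,2) = 226.7699851 + (226.7699851 − 226.7712000)/15 = 226.7699041
(Column j=1 coincides with Simpson's rule on the same nodes.)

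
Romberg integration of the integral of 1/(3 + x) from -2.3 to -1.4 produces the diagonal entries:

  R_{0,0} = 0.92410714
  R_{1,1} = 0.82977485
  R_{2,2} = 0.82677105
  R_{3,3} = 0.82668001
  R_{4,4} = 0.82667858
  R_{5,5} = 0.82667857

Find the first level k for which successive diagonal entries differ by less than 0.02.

|R_{1,1} − R_{0,0}| = 0.09433229 ≥ 0.02
|R_{2,2} − R_{1,1}| = 0.00300380 < 0.02

k = 2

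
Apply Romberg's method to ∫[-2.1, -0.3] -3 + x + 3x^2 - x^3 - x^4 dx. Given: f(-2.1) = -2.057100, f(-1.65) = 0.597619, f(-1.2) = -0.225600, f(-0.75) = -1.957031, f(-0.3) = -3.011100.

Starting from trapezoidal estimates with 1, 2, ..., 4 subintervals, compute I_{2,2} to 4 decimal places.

I_{0,0} (trapezoid, 1 panel, h=1.8000): -4.561380
I_{1,0} (trapezoid, 2 panels, h=0.9000): -2.483730
I_{2,0} (trapezoid, 4 panels, h=0.4500): -1.853600
I_{1,1} = -2.483730 + (-2.483730 − (-4.561380))/3 = -1.791180
I_{2,1} = -1.853600 + (-1.853600 − (-2.483730))/3 = -1.643557
I_{2,2} = -1.643557 + (-1.643557 − (-1.791180))/15 = -1.633715

-1.6337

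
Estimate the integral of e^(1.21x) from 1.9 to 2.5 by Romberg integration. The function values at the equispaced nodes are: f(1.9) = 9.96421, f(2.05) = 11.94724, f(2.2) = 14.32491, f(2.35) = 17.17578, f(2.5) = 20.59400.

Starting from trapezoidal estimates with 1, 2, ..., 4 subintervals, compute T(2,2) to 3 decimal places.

T(0,0) (trapezoid, 1 panel, h=0.6000): 9.16746
T(1,0) (trapezoid, 2 panels, h=0.3000): 8.88120
T(2,0) (trapezoid, 4 panels, h=0.1500): 8.80906
T(1,1) = 8.88120 + (8.88120 − 9.16746)/3 = 8.78578
T(2,1) = 8.80906 + (8.80906 − 8.88120)/3 = 8.78501
T(2,2) = 8.78501 + (8.78501 − 8.78578)/15 = 8.78496

8.785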